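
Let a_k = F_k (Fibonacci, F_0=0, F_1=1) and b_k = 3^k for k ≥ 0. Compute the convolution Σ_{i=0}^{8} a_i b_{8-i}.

This is [x^8] in the product of the two ordinary generating functions.
Σ = 0·6561 + 1·2187 + 1·729 + 2·243 + 3·81 + 5·27 + 8·9 + 13·3 + 21·1 = 3912.

3912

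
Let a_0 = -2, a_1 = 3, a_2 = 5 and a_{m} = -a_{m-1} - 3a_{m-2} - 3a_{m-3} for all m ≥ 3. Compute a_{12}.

The ordinary generating function has denominator 1 + x + 3x^2 + 3x^3.
Iterating the recurrence: a_0,…,a_{12} = -2, 3, 5, -8, -16, 25, 47, -74, -142, 223, 425, -668, -1276.

-1276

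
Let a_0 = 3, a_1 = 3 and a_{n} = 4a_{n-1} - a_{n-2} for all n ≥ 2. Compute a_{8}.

23859

The ordinary generating function has denominator 1 - 4t + t^2.
Iterating the recurrence: a_0,…,a_{8} = 3, 3, 9, 33, 123, 459, 1713, 6393, 23859.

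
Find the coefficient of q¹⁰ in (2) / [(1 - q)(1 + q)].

2

Partial fractions give a closed form: a_n = (1)·1^n + (1)·(-1)^n.
At n = 10: a_10 = 2.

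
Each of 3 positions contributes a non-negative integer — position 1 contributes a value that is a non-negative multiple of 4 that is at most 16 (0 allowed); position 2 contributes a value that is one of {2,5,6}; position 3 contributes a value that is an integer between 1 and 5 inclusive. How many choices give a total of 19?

5

The generating function for the choices is (1 + q⁴ + q⁸ + q¹² + q¹⁶)·(q² + q⁵ + q⁶)·(q + q² + q³ + q⁴ + q⁵); the count is [q¹⁹].
(1 + q⁴ + q⁸ + q¹² + q¹⁶) has coefficients 1,0,0,0,1,0,0,0,1,0,0,0,1,0,0,0,1 for degrees 0…16.
(q² + q⁵ + q⁶) has coefficients 0,0,1,0,0,1,1,0,0,0,0,0,0,0,0,0,0,0,0,0 for degrees 0…19.
Finally multiplying by (q + q² + q³ + q⁴ + q⁵), the product of all factors after the first has coefficients 0,0,0,1,1,1,2,3,2,2,2,1,0,0,0,0,0,0,0,0 for degrees 0…19.
[q¹⁹] = 1·0 + 1·0 + 1·1 + 1·3 + 1·1 = 5.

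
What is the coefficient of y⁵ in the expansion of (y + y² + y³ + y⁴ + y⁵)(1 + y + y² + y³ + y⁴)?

(y + y² + y³ + y⁴ + y⁵) has coefficients 0,1,1,1,1,1 for degrees 0…5.
(1 + y + y² + y³ + y⁴) has coefficients 1,1,1,1,1,0 for degrees 0…5.
[y⁵] = 1·1 + 1·1 + 1·1 + 1·1 + 1·1 = 5.

5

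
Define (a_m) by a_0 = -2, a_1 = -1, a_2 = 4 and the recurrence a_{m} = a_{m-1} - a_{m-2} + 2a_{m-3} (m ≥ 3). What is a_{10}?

The ordinary generating function has denominator 1 - q + q^2 - 2q^3.
Iterating the recurrence: a_0,…,a_{10} = -2, -1, 4, 1, -5, 2, 9, -3, -8, 13, 15.

15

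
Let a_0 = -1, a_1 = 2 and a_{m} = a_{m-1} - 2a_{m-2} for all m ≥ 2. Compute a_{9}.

-40

The ordinary generating function has denominator 1 - q + 2q^2.
Iterating the recurrence: a_0,…,a_{9} = -1, 2, 4, 0, -8, -8, 8, 24, 8, -40.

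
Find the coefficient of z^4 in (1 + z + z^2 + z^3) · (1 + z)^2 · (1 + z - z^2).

3

(1 + z + z^2 + z^3) has coefficients 1,1,1,1 for degrees 0…3.
(1 + z)^2 has coefficients 1,2,1,0,0 for degrees 0…4.
Finally multiplying by (1 + z - z^2), the product of all factors after the first has coefficients 1,3,2,-1,-1 for degrees 0…4.
[z^4] = 1·(-1) + 1·(-1) + 1·2 + 1·3 = 3.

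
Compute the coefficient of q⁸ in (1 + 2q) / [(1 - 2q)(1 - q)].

Partial fractions give a closed form: a_n = (4)·2^n + (-3)·1^n.
At n = 8: a_8 = 1021.

1021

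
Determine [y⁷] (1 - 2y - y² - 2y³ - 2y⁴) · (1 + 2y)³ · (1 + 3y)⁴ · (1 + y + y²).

-16489

(1 - 2y - y² - 2y³ - 2y⁴) has coefficients 1,-2,-1,-2,-2 for degrees 0…4.
(1 + 2y)³ has coefficients 1,6,12,8,0,0,0,0 for degrees 0…7.
Multiplying by (1 + 3y)⁴ gives running coefficients 1,18,138,584,1473,2214,1836,648 for degrees 0…7.
Finally multiplying by (1 + y + y²), the product of all factors after the first has coefficients 1,19,157,740,2195,4271,5523,4698 for degrees 0…7.
[y⁷] = 1·4698 − 2·5523 − 1·4271 − 2·2195 − 2·740 = -16489.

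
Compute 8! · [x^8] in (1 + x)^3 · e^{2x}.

The EGF product rule gives c_8 = Σ_{k_1+k_2=8} C(8; k_1,k_2) · ∏ g_i(k_i), where (1+x)^3 gives the falling factorial (3)_k; e^{2x} gives (2)^k.
g_1(k) for k = 0…8: 1, 3, 6, 6, 0, 0, 0, 0, 0.
g_2(k) for k = 0…8: 1, 2, 4, 8, 16, 32, 64, 128, 256.
c_8 = Σ_k C(8,k)·g_1(k)·g_2(8−k) = 1·1·256 + 8·3·128 + 28·6·64 + 56·6·32 = 256 + 3072 + 10752 + 10752 = 24832.

24832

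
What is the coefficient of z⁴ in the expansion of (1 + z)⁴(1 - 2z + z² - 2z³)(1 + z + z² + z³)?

(1 + z)⁴ has coefficients 1,4,6,4,1 for degrees 0…4.
(1 - 2z + z² - 2z³) has coefficients 1,-2,1,-2,0 for degrees 0…4.
Finally multiplying by (1 + z + z² + z³), the product of all factors after the first has coefficients 1,-1,0,-2,-3 for degrees 0…4.
[z⁴] = 1·(-3) + 4·(-2) + 6·0 + 4·(-1) + 1·1 = -14.

-14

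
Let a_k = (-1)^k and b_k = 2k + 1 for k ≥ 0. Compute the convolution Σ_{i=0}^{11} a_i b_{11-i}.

Write out a_i and b_{11-i} for i = 0,…,11 and sum the products.
Σ = 1·23 − 1·21 + 1·19 − 1·17 + 1·15 − 1·13 + 1·11 − 1·9 + 1·7 − 1·5 + 1·3 − 1·1 = 12.

12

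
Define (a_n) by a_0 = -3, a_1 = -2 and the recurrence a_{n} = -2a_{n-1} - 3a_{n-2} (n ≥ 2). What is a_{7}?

64

The ordinary generating function has denominator 1 + 2q + 3q^2.
Iterating the recurrence: a_0,…,a_{7} = -3, -2, 13, -20, 1, 58, -119, 64.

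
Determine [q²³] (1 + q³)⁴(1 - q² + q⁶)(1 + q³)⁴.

(1 + q³)⁴ has coefficients 1,0,0,4,0,0,6,0,0,4,0,0,1 for degrees 0…12.
(1 - q² + q⁶) has coefficients 1,0,-1,0,0,0,1,0,0,0,0,0,0,0,0,0,0,0,0,0,0,0,0,0 for degrees 0…23.
Finally multiplying by (1 + q³)⁴, the product of all factors after the first has coefficients 1,0,-1,4,0,-4,7,0,-6,8,0,-4,7,0,-1,4,0,0,1,0,0,0,0,0 for degrees 0…23.
[q²³] = 1·0 + 4·0 + 6·0 + 4·(-1) + 1·(-4) = -8.

-8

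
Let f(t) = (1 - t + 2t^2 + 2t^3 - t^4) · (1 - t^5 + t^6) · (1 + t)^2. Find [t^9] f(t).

(1 - t + 2t^2 + 2t^3 - t^4) has coefficients 1,-1,2,2,-1 for degrees 0…4.
(1 - t^5 + t^6) has coefficients 1,0,0,0,0,-1,1,0,0,0 for degrees 0…9.
Finally multiplying by (1 + t)^2, the product of all factors after the first has coefficients 1,2,1,0,0,-1,-1,1,1,0 for degrees 0…9.
[t^9] = 1·0 − 1·1 + 2·1 + 2·(-1) − 1·(-1) = 0.

0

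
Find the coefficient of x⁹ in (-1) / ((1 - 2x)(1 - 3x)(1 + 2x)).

-34815

Partial fractions give a closed form: a_n = (1)·2^n + (-9/5)·3^n + (-1/5)·(-2)^n.
At n = 9: a_9 = -34815.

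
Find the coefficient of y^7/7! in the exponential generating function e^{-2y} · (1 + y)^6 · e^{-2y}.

1088

The EGF product rule gives c_7 = Σ_{k_1+k_2+k_3=7} C(7; k_1,k_2,k_3) · ∏ g_i(k_i), where e^{-2y} gives (-2)^k; (1+y)^6 gives the falling factorial (6)_k; e^{-2y} gives (-2)^k.
g_1(k) for k = 0…7: 1, -2, 4, -8, 16, -32, 64, -128.
g_2(k) for k = 0…7: 1, 6, 30, 120, 360, 720, 720, 0.
g_3(k) for k = 0…7: 1, -2, 4, -8, 16, -32, 64, -128.
First combine the last two factors: h(k) = Σ_j C(k,j)·g_2(j)·g_3(k−j) for k = 0…7: 1, 4, 10, 4, -56, -32, 592, -800.
c_7 = Σ_k C(7,k)·g_1(k)·h(7−k) = 1·1·(-800) + 7·(-2)·592 + 21·4·(-32) + 35·(-8)·(-56) + 35·16·4 + 21·(-32)·10 + 7·64·4 + 1·(-128)·1 = −800 − 8288 − 2688 + 15680 + 2240 − 6720 + 1792 − 128 = 1088.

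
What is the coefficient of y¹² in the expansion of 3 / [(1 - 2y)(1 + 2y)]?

12288

Partial fractions give a closed form: a_n = (3/2)·2^n + (3/2)·(-2)^n.
At n = 12: a_12 = 12288.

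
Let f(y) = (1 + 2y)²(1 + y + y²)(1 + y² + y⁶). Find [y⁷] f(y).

5

(1 + 2y)² has coefficients 1,4,4 for degrees 0…2.
(1 + y + y²) has coefficients 1,1,1,0,0,0,0,0 for degrees 0…7.
Finally multiplying by (1 + y² + y⁶), the product of all factors after the first has coefficients 1,1,2,1,1,0,1,1 for degrees 0…7.
[y⁷] = 1·1 + 4·1 + 4·0 = 5.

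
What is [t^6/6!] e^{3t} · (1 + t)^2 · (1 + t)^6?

629793

The EGF product rule gives c_6 = Σ_{k_1+k_2+k_3=6} C(6; k_1,k_2,k_3) · ∏ g_i(k_i), where e^{3t} gives (3)^k; (1+t)^2 gives the falling factorial (2)_k; (1+t)^6 gives the falling factorial (6)_k.
g_1(k) for k = 0…6: 1, 3, 9, 27, 81, 243, 729.
g_2(k) for k = 0…6: 1, 2, 2, 0, 0, 0, 0.
g_3(k) for k = 0…6: 1, 6, 30, 120, 360, 720, 720.
First combine the last two factors: h(k) = Σ_j C(k,j)·g_2(j)·g_3(k−j) for k = 0…6: 1, 8, 56, 336, 1680, 6720, 20160.
c_6 = Σ_k C(6,k)·g_1(k)·h(6−k) = 1·1·20160 + 6·3·6720 + 15·9·1680 + 20·27·336 + 15·81·56 + 6·243·8 + 1·729·1 = 20160 + 120960 + 226800 + 181440 + 68040 + 11664 + 729 = 629793.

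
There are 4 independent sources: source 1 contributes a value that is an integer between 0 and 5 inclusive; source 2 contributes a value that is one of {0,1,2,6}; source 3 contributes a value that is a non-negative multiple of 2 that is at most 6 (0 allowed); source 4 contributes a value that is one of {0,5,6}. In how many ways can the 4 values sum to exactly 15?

19

The generating function for the choices is (1 + q + q^2 + q^3 + q^4 + q^5)·(1 + q + q^2 + q^6)·(1 + q^2 + q^4 + q^6)·(1 + q^5 + q^6); the count is [q^15].
(1 + q + q^2 + q^3 + q^4 + q^5) has coefficients 1,1,1,1,1,1 for degrees 0…5.
(1 + q + q^2 + q^6) has coefficients 1,1,1,0,0,0,1,0,0,0,0,0,0,0,0,0 for degrees 0…15.
Multiplying by (1 + q^2 + q^4 + q^6) gives running coefficients 1,1,2,1,2,1,3,1,2,0,1,0,1,0,0,0 for degrees 0…15.
Finally multiplying by (1 + q^5 + q^6), the product of all factors after the first has coefficients 1,1,2,1,2,2,5,4,5,3,4,4,5,3,2,1 for degrees 0…15.
[q^15] = 1·1 + 1·2 + 1·3 + 1·5 + 1·4 + 1·4 = 19.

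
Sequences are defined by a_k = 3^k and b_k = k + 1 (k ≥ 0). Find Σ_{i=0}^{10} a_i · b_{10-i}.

132854

The convolution is the t^10 coefficient of A(t)B(t).
Σ = 1·11 + 3·10 + 9·9 + 27·8 + 81·7 + 243·6 + 729·5 + 2187·4 + 6561·3 + 19683·2 + 59049·1 = 132854.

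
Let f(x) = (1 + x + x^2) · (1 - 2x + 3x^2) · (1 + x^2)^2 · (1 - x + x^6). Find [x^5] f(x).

(1 + x + x^2) has coefficients 1,1,1 for degrees 0…2.
(1 - 2x + 3x^2) has coefficients 1,-2,3,0,0,0 for degrees 0…5.
Multiplying by (1 + x^2)^2 gives running coefficients 1,-2,5,-4,7,-2 for degrees 0…5.
Finally multiplying by (1 - x + x^6), the product of all factors after the first has coefficients 1,-3,7,-9,11,-9 for degrees 0…5.
[x^5] = 1·(-9) + 1·11 + 1·(-9) = -7.

-7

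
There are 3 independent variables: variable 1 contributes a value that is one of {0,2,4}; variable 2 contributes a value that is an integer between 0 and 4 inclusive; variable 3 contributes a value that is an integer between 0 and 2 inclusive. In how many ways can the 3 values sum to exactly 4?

The generating function for the choices is (1 + x^2 + x^4)·(1 + x + x^2 + x^3 + x^4)·(1 + x + x^2); the count is [x^4].
(1 + x^2 + x^4) has coefficients 1,0,1,0,1 for degrees 0…4.
(1 + x + x^2 + x^3 + x^4) has coefficients 1,1,1,1,1 for degrees 0…4.
Finally multiplying by (1 + x + x^2), the product of all factors after the first has coefficients 1,2,3,3,3 for degrees 0…4.
[x^4] = 1·3 + 1·3 + 1·1 = 7.

7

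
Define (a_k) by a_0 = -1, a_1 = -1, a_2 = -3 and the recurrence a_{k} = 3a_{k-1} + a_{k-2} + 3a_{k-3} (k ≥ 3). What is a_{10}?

-85707

The ordinary generating function has denominator 1 - 3z - z^2 - 3z^3.
Iterating the recurrence: a_0,…,a_{10} = -1, -1, -3, -13, -45, -157, -555, -1957, -6897, -24313, -85707.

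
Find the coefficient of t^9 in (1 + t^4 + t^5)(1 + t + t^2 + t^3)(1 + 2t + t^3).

(1 + t^4 + t^5) has coefficients 1,0,0,0,1,1 for degrees 0…5.
(1 + t + t^2 + t^3) has coefficients 1,1,1,1,0,0,0,0,0,0 for degrees 0…9.
Finally multiplying by (1 + 2t + t^3), the product of all factors after the first has coefficients 1,3,3,4,3,1,1,0,0,0 for degrees 0…9.
[t^9] = 1·0 + 1·1 + 1·3 = 4.

4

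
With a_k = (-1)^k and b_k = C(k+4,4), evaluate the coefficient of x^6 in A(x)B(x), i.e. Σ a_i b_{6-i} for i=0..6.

Write out a_i and b_{6-i} for i = 0,…,6 and sum the products.
Σ = 1·210 − 1·126 + 1·70 − 1·35 + 1·15 − 1·5 + 1·1 = 130.

130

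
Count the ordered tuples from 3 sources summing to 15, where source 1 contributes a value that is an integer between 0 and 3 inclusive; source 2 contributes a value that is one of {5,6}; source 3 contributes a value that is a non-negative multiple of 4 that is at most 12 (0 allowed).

The generating function for the choices is (1 + x + x² + x³)·(x⁵ + x⁶)·(1 + x⁴ + x⁸ + x¹²); the count is [x¹⁵].
(1 + x + x² + x³) has coefficients 1,1,1,1 for degrees 0…3.
(x⁵ + x⁶) has coefficients 0,0,0,0,0,1,1,0,0,0,0,0,0,0,0,0 for degrees 0…15.
Finally multiplying by (1 + x⁴ + x⁸ + x¹²), the product of all factors after the first has coefficients 0,0,0,0,0,1,1,0,0,1,1,0,0,1,1,0 for degrees 0…15.
[x¹⁵] = 1·0 + 1·1 + 1·1 + 1·0 = 2.

2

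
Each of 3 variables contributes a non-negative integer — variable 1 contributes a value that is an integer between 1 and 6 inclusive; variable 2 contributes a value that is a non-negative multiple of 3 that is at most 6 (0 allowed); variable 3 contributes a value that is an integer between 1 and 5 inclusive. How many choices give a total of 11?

The generating function for the choices is (y + y² + y³ + y⁴ + y⁵ + y⁶)·(1 + y³ + y⁶)·(y + y² + y³ + y⁴ + y⁵); the count is [y¹¹].
(y + y² + y³ + y⁴ + y⁵ + y⁶) has coefficients 0,1,1,1,1,1,1 for degrees 0…6.
(1 + y³ + y⁶) has coefficients 1,0,0,1,0,0,1,0,0,0,0,0 for degrees 0…11.
Finally multiplying by (y + y² + y³ + y⁴ + y⁵), the product of all factors after the first has coefficients 0,1,1,1,2,2,1,2,2,1,1,1 for degrees 0…11.
[y¹¹] = 1·1 + 1·1 + 1·2 + 1·2 + 1·1 + 1·2 = 9.

9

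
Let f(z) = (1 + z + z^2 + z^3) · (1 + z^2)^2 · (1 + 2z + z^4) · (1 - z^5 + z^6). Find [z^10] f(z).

1

(1 + z + z^2 + z^3) has coefficients 1,1,1,1 for degrees 0…3.
(1 + z^2)^2 has coefficients 1,0,2,0,1,0,0,0,0,0,0 for degrees 0…10.
Multiplying by (1 + 2z + z^4) gives running coefficients 1,2,2,4,2,2,2,0,1,0,0 for degrees 0…10.
Finally multiplying by (1 - z^5 + z^6), the product of all factors after the first has coefficients 1,2,2,4,2,1,1,0,-1,2,0 for degrees 0…10.
[z^10] = 1·0 + 1·2 + 1·(-1) + 1·0 = 1.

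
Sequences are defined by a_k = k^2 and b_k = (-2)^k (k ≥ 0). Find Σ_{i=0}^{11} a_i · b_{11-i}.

The convolution is the x^11 coefficient of A(x)B(x).
Σ = 0·(-2048) + 1·1024 + 4·(-512) + 9·256 + 16·(-128) + 25·64 + 36·(-32) + 49·16 + 64·(-8) + 81·4 + 100·(-2) + 121·1 = 197.

197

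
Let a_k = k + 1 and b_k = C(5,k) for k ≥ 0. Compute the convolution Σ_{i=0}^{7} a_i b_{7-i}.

Write out a_i and b_{7-i} for i = 0,…,7 and sum the products.
Σ = 1·0 + 2·0 + 3·1 + 4·5 + 5·10 + 6·10 + 7·5 + 8·1 = 176.

176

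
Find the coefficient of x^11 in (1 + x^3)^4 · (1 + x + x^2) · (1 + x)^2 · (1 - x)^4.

2

(1 + x^3)^4 has coefficients 1,0,0,4,0,0,6,0,0,4,0,0 for degrees 0…11.
(1 + x + x^2) has coefficients 1,1,1,0,0,0,0,0,0,0,0,0 for degrees 0…11.
Multiplying by (1 + x)^2 gives running coefficients 1,3,4,3,1,0,0,0,0,0,0,0 for degrees 0…11.
Finally multiplying by (1 - x)^4, the product of all factors after the first has coefficients 1,-1,-2,1,2,1,-2,-1,1,0,0,0 for degrees 0…11.
[x^11] = 1·0 + 4·1 + 6·1 + 4·(-2) = 2.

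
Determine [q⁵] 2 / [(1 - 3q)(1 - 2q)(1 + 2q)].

Partial fractions give a closed form: a_n = (18/5)·3^n + (-2)·2^n + (2/5)·(-2)^n.
At n = 5: a_5 = 798.

798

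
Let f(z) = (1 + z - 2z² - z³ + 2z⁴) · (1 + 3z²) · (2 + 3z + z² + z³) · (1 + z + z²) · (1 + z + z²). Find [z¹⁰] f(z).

(1 + z - 2z² - z³ + 2z⁴) has coefficients 1,1,-2,-1,2 for degrees 0…4.
(1 + 3z²) has coefficients 1,0,3,0,0,0,0,0,0,0,0 for degrees 0…10.
Multiplying by (2 + 3z + z² + z³) gives running coefficients 2,3,7,10,3,3,0,0,0,0,0 for degrees 0…10.
Multiplying by (1 + z + z²) gives running coefficients 2,5,12,20,20,16,6,3,0,0,0 for degrees 0…10.
Finally multiplying by (1 + z + z²), the product of all factors after the first has coefficients 2,7,19,37,52,56,42,25,9,3,0 for degrees 0…10.
[z¹⁰] = 1·0 + 1·3 − 2·9 − 1·25 + 2·42 = 44.

44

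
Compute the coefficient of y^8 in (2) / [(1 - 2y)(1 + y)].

342

Partial fractions give a closed form: a_n = (4/3)·2^n + (2/3)·(-1)^n.
At n = 8: a_8 = 342.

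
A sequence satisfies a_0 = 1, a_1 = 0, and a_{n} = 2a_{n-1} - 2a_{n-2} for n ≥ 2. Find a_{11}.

The ordinary generating function has denominator 1 - 2z + 2z^2.
Iterating the recurrence: a_0,…,a_{11} = 1, 0, -2, -4, -4, 0, 8, 16, 16, 0, -32, -64.

-64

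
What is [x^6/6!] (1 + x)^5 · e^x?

4051

The EGF product rule gives c_6 = Σ_{k_1+k_2=6} C(6; k_1,k_2) · ∏ g_i(k_i), where (1+x)^5 gives the falling factorial (5)_k; e^x gives (1)^k.
g_1(k) for k = 0…6: 1, 5, 20, 60, 120, 120, 0.
g_2(k) for k = 0…6: 1, 1, 1, 1, 1, 1, 1.
c_6 = Σ_k C(6,k)·g_1(k)·g_2(6−k) = 1·1·1 + 6·5·1 + 15·20·1 + 20·60·1 + 15·120·1 + 6·120·1 = 1 + 30 + 300 + 1200 + 1800 + 720 = 4051.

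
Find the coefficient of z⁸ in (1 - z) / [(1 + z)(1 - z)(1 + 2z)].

511

Partial fractions give a closed form: a_n = (-1)·(-1)^n + (2)·(-2)^n.
At n = 8: a_8 = 511.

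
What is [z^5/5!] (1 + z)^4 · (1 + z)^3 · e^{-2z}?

The EGF product rule gives c_5 = Σ_{k_1+k_2+k_3=5} C(5; k_1,k_2,k_3) · ∏ g_i(k_i), where (1+z)^4 gives the falling factorial (4)_k; (1+z)^3 gives the falling factorial (3)_k; e^{-2z} gives (-2)^k.
g_1(k) for k = 0…5: 1, 4, 12, 24, 24, 0.
g_2(k) for k = 0…5: 1, 3, 6, 6, 0, 0.
g_3(k) for k = 0…5: 1, -2, 4, -8, 16, -32.
First combine the last two factors: h(k) = Σ_j C(k,j)·g_2(j)·g_3(k−j) for k = 0…5: 1, 1, -2, -2, 16, -32.
c_5 = Σ_k C(5,k)·g_1(k)·h(5−k) = 1·1·(-32) + 5·4·16 + 10·12·(-2) + 10·24·(-2) + 5·24·1 = −32 + 320 − 240 − 480 + 120 = -312.

-312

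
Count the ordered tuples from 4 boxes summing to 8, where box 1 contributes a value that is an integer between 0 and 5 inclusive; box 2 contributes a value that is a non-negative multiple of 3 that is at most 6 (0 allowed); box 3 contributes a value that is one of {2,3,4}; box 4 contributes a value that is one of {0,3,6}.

11

The generating function for the choices is (1 + z + z^2 + z^3 + z^4 + z^5)·(1 + z^3 + z^6)·(z^2 + z^3 + z^4)·(1 + z^3 + z^6); the count is [z^8].
(1 + z + z^2 + z^3 + z^4 + z^5) has coefficients 1,1,1,1,1,1 for degrees 0…5.
(1 + z^3 + z^6) has coefficients 1,0,0,1,0,0,1,0,0 for degrees 0…8.
Multiplying by (z^2 + z^3 + z^4) gives running coefficients 0,0,1,1,1,1,1,1,1 for degrees 0…8.
Finally multiplying by (1 + z^3 + z^6), the product of all factors after the first has coefficients 0,0,1,1,1,2,2,2,3 for degrees 0…8.
[z^8] = 1·3 + 1·2 + 1·2 + 1·2 + 1·1 + 1·1 = 11.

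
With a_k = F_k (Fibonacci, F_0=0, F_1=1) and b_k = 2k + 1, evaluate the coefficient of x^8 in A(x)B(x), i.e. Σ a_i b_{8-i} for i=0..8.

Write out a_i and b_{8-i} for i = 0,…,8 and sum the products.
Σ = 0·17 + 1·15 + 1·13 + 2·11 + 3·9 + 5·7 + 8·5 + 13·3 + 21·1 = 212.

212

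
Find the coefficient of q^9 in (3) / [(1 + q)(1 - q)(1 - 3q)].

66429

The denominator gives the recurrence a_n = 3a_(n−1) + a_(n−2) − 3a_(n−3) for n ≥ 3; the numerator fixes a_0 = 3, a_1 = 9, a_2 = 30.
Iterating: 3, 9, 30, 90, 273, 819, 2460, 7380, 22143, 66429, so a_9 = 66429.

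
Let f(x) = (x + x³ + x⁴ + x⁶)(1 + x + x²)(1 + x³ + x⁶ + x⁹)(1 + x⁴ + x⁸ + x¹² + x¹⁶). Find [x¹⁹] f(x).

12

(x + x³ + x⁴ + x⁶) has coefficients 0,1,0,1,1,0,1 for degrees 0…6.
(1 + x + x²) has coefficients 1,1,1,0,0,0,0,0,0,0,0,0,0,0,0,0,0,0,0,0 for degrees 0…19.
Multiplying by (1 + x³ + x⁶ + x⁹) gives running coefficients 1,1,1,1,1,1,1,1,1,1,1,1,0,0,0,0,0,0,0,0 for degrees 0…19.
Finally multiplying by (1 + x⁴ + x⁸ + x¹² + x¹⁶), the product of all factors after the first has coefficients 1,1,1,1,2,2,2,2,3,3,3,3,3,3,3,3,3,3,3,3 for degrees 0…19.
[x¹⁹] = 1·3 + 1·3 + 1·3 + 1·3 = 12.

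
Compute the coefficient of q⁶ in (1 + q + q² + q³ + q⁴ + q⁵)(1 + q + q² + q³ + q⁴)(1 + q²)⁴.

46

(1 + q + q² + q³ + q⁴ + q⁵) has coefficients 1,1,1,1,1,1 for degrees 0…5.
(1 + q + q² + q³ + q⁴) has coefficients 1,1,1,1,1,0,0 for degrees 0…6.
Finally multiplying by (1 + q²)⁴, the product of all factors after the first has coefficients 1,1,5,5,11,10,14 for degrees 0…6.
[q⁶] = 1·14 + 1·10 + 1·11 + 1·5 + 1·5 + 1·1 = 46.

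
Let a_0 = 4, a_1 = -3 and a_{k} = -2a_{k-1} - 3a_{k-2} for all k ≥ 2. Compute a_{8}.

12

The ordinary generating function has denominator 1 + 2z + 3z^2.
Iterating the recurrence: a_0,…,a_{8} = 4, -3, -6, 21, -24, -15, 102, -159, 12.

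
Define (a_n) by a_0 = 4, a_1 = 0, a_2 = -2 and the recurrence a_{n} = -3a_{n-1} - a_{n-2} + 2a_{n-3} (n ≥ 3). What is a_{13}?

The ordinary generating function has denominator 1 + 3t + t^2 - 2t^3.
Iterating the recurrence: a_0,…,a_{13} = 4, 0, -2, 14, -40, 102, -238, 532, -1154, 2454, -5144, 10670, -21958, 44916.

44916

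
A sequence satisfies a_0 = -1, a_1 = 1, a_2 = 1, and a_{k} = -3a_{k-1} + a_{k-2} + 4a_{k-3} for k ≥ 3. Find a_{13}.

The ordinary generating function has denominator 1 + 3x - x^2 - 4x^3.
Iterating the recurrence: a_0,…,a_{13} = -1, 1, 1, -6, 23, -71, 212, -615, 1773, -5086, 14571, -41707, 119348, -341467.

-341467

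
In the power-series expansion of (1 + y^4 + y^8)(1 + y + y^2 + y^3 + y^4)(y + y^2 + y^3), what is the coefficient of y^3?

(1 + y^4 + y^8) has coefficients 1,0,0,0 for degrees 0…3.
(1 + y + y^2 + y^3 + y^4) has coefficients 1,1,1,1 for degrees 0…3.
Finally multiplying by (y + y^2 + y^3), the product of all factors after the first has coefficients 0,1,2,3 for degrees 0…3.
[y^3] = 1·3 = 3.

3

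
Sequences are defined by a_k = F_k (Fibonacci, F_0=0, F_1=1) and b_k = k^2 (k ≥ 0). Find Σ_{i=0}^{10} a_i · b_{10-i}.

The convolution is the t^10 coefficient of A(t)B(t).
Σ = 0·100 + 1·81 + 1·64 + 2·49 + 3·36 + 5·25 + 8·16 + 13·9 + 21·4 + 34·1 + 55·0 = 839.

839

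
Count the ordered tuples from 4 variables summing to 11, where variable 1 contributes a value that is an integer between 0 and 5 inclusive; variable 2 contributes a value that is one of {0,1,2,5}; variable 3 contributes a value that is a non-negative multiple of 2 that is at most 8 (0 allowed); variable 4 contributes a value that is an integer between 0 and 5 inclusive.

The generating function for the choices is (1 + t + t^2 + t^3 + t^4 + t^5)·(1 + t + t^2 + t^5)·(1 + t^2 + t^4 + t^6 + t^8)·(1 + t + t^2 + t^3 + t^4 + t^5); the count is [t^11].
(1 + t + t^2 + t^3 + t^4 + t^5) has coefficients 1,1,1,1,1,1 for degrees 0…5.
(1 + t + t^2 + t^5) has coefficients 1,1,1,0,0,1,0,0,0,0,0,0 for degrees 0…11.
Multiplying by (1 + t^2 + t^4 + t^6 + t^8) gives running coefficients 1,1,2,1,2,2,2,2,2,2,1,1 for degrees 0…11.
Finally multiplying by (1 + t + t^2 + t^3 + t^4 + t^5), the product of all factors after the first has coefficients 1,2,4,5,7,9,10,11,11,12,11,10 for degrees 0…11.
[t^11] = 1·10 + 1·11 + 1·12 + 1·11 + 1·11 + 1·10 = 65.

65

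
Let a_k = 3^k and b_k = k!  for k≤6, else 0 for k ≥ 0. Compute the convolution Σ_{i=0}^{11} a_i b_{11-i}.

The convolution is the x^11 coefficient of A(x)B(x).
Σ = 1·0 + 3·0 + 9·0 + 27·0 + 81·0 + 243·720 + 729·120 + 2187·24 + 6561·6 + 19683·2 + 59049·1 + 177147·1 = 629856.

629856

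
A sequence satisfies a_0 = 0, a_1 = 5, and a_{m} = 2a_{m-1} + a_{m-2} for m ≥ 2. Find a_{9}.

The ordinary generating function has denominator 1 - 2q - q^2.
Iterating the recurrence: a_0,…,a_{9} = 0, 5, 10, 25, 60, 145, 350, 845, 2040, 4925.

4925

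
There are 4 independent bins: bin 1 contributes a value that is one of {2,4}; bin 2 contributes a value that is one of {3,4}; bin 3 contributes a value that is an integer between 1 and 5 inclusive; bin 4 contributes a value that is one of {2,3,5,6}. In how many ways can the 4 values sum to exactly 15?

11

The generating function for the choices is (q² + q⁴)·(q³ + q⁴)·(q + q² + q³ + q⁴ + q⁵)·(q² + q³ + q⁵ + q⁶); the count is [q¹⁵].
(q² + q⁴) has coefficients 0,0,1,0,1 for degrees 0…4.
(q³ + q⁴) has coefficients 0,0,0,1,1,0,0,0,0,0,0,0,0,0,0,0 for degrees 0…15.
Multiplying by (q + q² + q³ + q⁴ + q⁵) gives running coefficients 0,0,0,0,1,2,2,2,2,1,0,0,0,0,0,0 for degrees 0…15.
Finally multiplying by (q² + q³ + q⁵ + q⁶), the product of all factors after the first has coefficients 0,0,0,0,0,0,1,3,4,5,7,7,5,4,3,1 for degrees 0…15.
[q¹⁵] = 1·4 + 1·7 = 11.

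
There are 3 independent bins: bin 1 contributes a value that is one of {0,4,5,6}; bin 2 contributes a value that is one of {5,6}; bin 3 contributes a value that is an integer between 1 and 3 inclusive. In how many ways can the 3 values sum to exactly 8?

2

The generating function for the choices is (1 + q^4 + q^5 + q^6)·(q^5 + q^6)·(q + q^2 + q^3); the count is [q^8].
(1 + q^4 + q^5 + q^6) has coefficients 1,0,0,0,1,1,1 for degrees 0…6.
(q^5 + q^6) has coefficients 0,0,0,0,0,1,1,0,0 for degrees 0…8.
Finally multiplying by (q + q^2 + q^3), the product of all factors after the first has coefficients 0,0,0,0,0,0,1,2,2 for degrees 0…8.
[q^8] = 1·2 + 1·0 + 1·0 + 1·0 = 2.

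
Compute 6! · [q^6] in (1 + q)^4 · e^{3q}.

37341

The EGF product rule gives c_6 = Σ_{k_1+k_2=6} C(6; k_1,k_2) · ∏ g_i(k_i), where (1+q)^4 gives the falling factorial (4)_k; e^{3q} gives (3)^k.
g_1(k) for k = 0…6: 1, 4, 12, 24, 24, 0, 0.
g_2(k) for k = 0…6: 1, 3, 9, 27, 81, 243, 729.
c_6 = Σ_k C(6,k)·g_1(k)·g_2(6−k) = 1·1·729 + 6·4·243 + 15·12·81 + 20·24·27 + 15·24·9 = 729 + 5832 + 14580 + 12960 + 3240 = 37341.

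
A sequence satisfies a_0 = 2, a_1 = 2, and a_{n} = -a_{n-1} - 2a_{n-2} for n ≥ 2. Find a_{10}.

The ordinary generating function has denominator 1 + q + 2q^2.
Iterating the recurrence: a_0,…,a_{10} = 2, 2, -6, 2, 10, -14, -6, 34, -22, -46, 90.

90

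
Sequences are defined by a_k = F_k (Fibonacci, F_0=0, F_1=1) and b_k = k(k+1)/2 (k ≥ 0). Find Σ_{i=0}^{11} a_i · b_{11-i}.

894

Write out a_i and b_{11-i} for i = 0,…,11 and sum the products.
Σ = 0·66 + 1·55 + 1·45 + 2·36 + 3·28 + 5·21 + 8·15 + 13·10 + 21·6 + 34·3 + 55·1 + 89·0 = 894.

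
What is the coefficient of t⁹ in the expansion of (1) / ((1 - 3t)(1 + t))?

The denominator gives the recurrence a_n = 2a_(n−1) + 3a_(n−2) for n ≥ 2; the numerator fixes a_0 = 1, a_1 = 2.
Iterating: 1, 2, 7, 20, 61, 182, 547, 1640, 4921, 14762, so a_9 = 14762.

14762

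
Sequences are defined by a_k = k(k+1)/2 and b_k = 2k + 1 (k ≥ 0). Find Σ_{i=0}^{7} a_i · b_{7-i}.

The convolution is the t^7 coefficient of A(t)B(t).
Σ = 0·15 + 1·13 + 3·11 + 6·9 + 10·7 + 15·5 + 21·3 + 28·1 = 336.

336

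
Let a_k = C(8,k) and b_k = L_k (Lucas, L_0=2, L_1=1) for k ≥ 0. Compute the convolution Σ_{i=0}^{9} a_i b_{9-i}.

This is [x^9] in the product of the two ordinary generating functions.
Σ = 1·76 + 8·47 + 28·29 + 56·18 + 70·11 + 56·7 + 28·4 + 8·3 + 1·1 + 0·2 = 3571.

3571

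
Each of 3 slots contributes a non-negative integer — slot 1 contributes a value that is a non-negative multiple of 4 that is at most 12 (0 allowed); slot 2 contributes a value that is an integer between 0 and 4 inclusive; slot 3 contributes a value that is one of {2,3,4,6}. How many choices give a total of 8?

The generating function for the choices is (1 + t⁴ + t⁸ + t¹²)·(1 + t + t² + t³ + t⁴)·(t² + t³ + t⁴ + t⁶); the count is [t⁸].
(1 + t⁴ + t⁸ + t¹²) has coefficients 1,0,0,0,1,0,0,0,1 for degrees 0…8.
(1 + t + t² + t³ + t⁴) has coefficients 1,1,1,1,1,0,0,0,0 for degrees 0…8.
Finally multiplying by (t² + t³ + t⁴ + t⁶), the product of all factors after the first has coefficients 0,0,1,2,3,3,4,3,2 for degrees 0…8.
[t⁸] = 1·2 + 1·3 + 1·0 = 5.

5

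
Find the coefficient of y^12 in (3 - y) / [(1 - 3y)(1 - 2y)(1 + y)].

Partial fractions give a closed form: a_n = (6)·3^n + (-10/3)·2^n + (1/3)·(-1)^n.
At n = 12: a_12 = 3174993.

3174993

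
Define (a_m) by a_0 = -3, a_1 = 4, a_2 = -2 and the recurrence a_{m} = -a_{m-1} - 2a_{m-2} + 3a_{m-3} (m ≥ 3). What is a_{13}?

The ordinary generating function has denominator 1 + x + 2x^2 - 3x^3.
Iterating the recurrence: a_0,…,a_{13} = -3, 4, -2, -15, 31, -7, -100, 207, -28, -686, 1363, -75, -4709, 8948.

8948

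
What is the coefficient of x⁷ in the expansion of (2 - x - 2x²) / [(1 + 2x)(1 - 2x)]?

-64

The denominator gives the recurrence a_n = 4a_(n−2) for n ≥ 3; the numerator fixes a_0 = 2, a_1 = -1, a_2 = 6.
Iterating: 2, -1, 6, -4, 24, -16, 96, -64, so a_7 = -64.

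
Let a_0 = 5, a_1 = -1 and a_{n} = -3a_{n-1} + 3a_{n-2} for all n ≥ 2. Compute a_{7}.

The ordinary generating function has denominator 1 + 3y - 3y^2.
Iterating the recurrence: a_0,…,a_{7} = 5, -1, 18, -57, 225, -846, 3213, -12177.

-12177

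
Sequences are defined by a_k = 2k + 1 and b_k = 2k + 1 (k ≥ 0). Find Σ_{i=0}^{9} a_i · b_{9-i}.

670

The convolution is the t^9 coefficient of A(t)B(t).
Σ = 1·19 + 3·17 + 5·15 + 7·13 + 9·11 + 11·9 + 13·7 + 15·5 + 17·3 + 19·1 = 670.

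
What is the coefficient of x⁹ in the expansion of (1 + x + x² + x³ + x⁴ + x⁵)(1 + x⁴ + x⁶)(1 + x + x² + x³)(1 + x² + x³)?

23

(1 + x + x² + x³ + x⁴ + x⁵) has coefficients 1,1,1,1,1,1 for degrees 0…5.
(1 + x⁴ + x⁶) has coefficients 1,0,0,0,1,0,1,0,0,0 for degrees 0…9.
Multiplying by (1 + x + x² + x³) gives running coefficients 1,1,1,1,1,1,2,2,1,1 for degrees 0…9.
Finally multiplying by (1 + x² + x³), the product of all factors after the first has coefficients 1,1,2,3,3,3,4,4,4,5 for degrees 0…9.
[x⁹] = 1·5 + 1·4 + 1·4 + 1·4 + 1·3 + 1·3 = 23.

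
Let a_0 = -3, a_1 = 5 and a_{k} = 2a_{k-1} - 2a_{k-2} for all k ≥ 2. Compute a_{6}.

The ordinary generating function has denominator 1 - 2t + 2t^2.
Iterating the recurrence: a_0,…,a_{6} = -3, 5, 16, 22, 12, -20, -64.

-64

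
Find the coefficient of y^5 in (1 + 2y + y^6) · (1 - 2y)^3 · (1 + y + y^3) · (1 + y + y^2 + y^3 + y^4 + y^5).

-9

(1 + 2y + y^6) has coefficients 1,2,0,0,0,0 for degrees 0…5.
(1 - 2y)^3 has coefficients 1,-6,12,-8,0,0 for degrees 0…5.
Multiplying by (1 + y + y^3) gives running coefficients 1,-5,6,5,-14,12 for degrees 0…5.
Finally multiplying by (1 + y + y^2 + y^3 + y^4 + y^5), the product of all factors after the first has coefficients 1,-4,2,7,-7,5 for degrees 0…5.
[y^5] = 1·5 + 2·(-7) = -9.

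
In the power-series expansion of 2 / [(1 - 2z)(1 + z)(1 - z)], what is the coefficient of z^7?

340

The denominator gives the recurrence a_n = 2a_(n−1) + a_(n−2) − 2a_(n−3) for n ≥ 3; the numerator fixes a_0 = 2, a_1 = 4, a_2 = 10.
Iterating: 2, 4, 10, 20, 42, 84, 170, 340, so a_7 = 340.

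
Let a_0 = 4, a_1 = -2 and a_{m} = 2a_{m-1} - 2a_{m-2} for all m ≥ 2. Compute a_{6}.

The ordinary generating function has denominator 1 - 2t + 2t^2.
Iterating the recurrence: a_0,…,a_{6} = 4, -2, -12, -20, -16, 8, 48.

48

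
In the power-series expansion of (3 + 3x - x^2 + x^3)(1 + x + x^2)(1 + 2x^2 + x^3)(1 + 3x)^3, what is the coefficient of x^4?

637

(3 + 3x - x^2 + x^3) has coefficients 3,3,-1,1 for degrees 0…3.
(1 + x + x^2) has coefficients 1,1,1,0,0 for degrees 0…4.
Multiplying by (1 + 2x^2 + x^3) gives running coefficients 1,1,3,3,3 for degrees 0…4.
Finally multiplying by (1 + 3x)^3, the product of all factors after the first has coefficients 1,10,39,84,138 for degrees 0…4.
[x^4] = 3·138 + 3·84 − 1·39 + 1·10 = 637.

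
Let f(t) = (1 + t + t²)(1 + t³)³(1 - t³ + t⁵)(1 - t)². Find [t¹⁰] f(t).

2

(1 + t + t²) has coefficients 1,1,1 for degrees 0…2.
(1 + t³)³ has coefficients 1,0,0,3,0,0,3,0,0,1,0 for degrees 0…10.
Multiplying by (1 - t³ + t⁵) gives running coefficients 1,0,0,2,0,1,0,0,3,-2,0 for degrees 0…10.
Finally multiplying by (1 - t)², the product of all factors after the first has coefficients 1,-2,1,2,-4,3,-2,1,3,-8,7 for degrees 0…10.
[t¹⁰] = 1·7 + 1·(-8) + 1·3 = 2.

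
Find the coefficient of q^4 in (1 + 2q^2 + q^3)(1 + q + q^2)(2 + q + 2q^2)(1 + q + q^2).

(1 + 2q^2 + q^3) has coefficients 1,0,2,1 for degrees 0…3.
(1 + q + q^2) has coefficients 1,1,1,0,0 for degrees 0…4.
Multiplying by (2 + q + 2q^2) gives running coefficients 2,3,5,3,2 for degrees 0…4.
Finally multiplying by (1 + q + q^2), the product of all factors after the first has coefficients 2,5,10,11,10 for degrees 0…4.
[q^4] = 1·10 + 2·10 + 1·5 = 35.

35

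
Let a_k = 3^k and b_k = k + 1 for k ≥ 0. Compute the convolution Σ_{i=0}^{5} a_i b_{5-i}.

543

Write out a_i and b_{5-i} for i = 0,…,5 and sum the products.
Σ = 1·6 + 3·5 + 9·4 + 27·3 + 81·2 + 243·1 = 543.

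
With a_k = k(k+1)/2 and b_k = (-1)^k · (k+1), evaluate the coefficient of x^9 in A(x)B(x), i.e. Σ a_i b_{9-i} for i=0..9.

The convolution is the x^9 coefficient of A(x)B(x).
Σ = 0·(-10) + 1·9 + 3·(-8) + 6·7 + 10·(-6) + 15·5 + 21·(-4) + 28·3 + 36·(-2) + 45·1 = 15.

15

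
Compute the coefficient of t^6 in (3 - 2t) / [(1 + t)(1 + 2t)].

The denominator gives the recurrence a_n = −3a_(n−1) − 2a_(n−2) for n ≥ 3; the numerator fixes a_0 = 3, a_1 = -11, a_2 = 27.
Iterating: 3, -11, 27, -59, 123, -251, 507, so a_6 = 507.

507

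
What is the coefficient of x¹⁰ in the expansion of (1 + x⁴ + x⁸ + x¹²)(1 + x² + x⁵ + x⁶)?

2

(1 + x⁴ + x⁸ + x¹²) has coefficients 1,0,0,0,1,0,0,0,1,0,0 for degrees 0…10.
(1 + x² + x⁵ + x⁶) has coefficients 1,0,1,0,0,1,1,0,0,0,0 for degrees 0…10.
[x¹⁰] = 1·0 + 1·1 + 1·1 = 2.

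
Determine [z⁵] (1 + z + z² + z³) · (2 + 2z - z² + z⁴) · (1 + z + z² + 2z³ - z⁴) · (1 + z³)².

(1 + z + z² + z³) has coefficients 1,1,1,1 for degrees 0…3.
(2 + 2z - z² + z⁴) has coefficients 2,2,-1,0,1,0 for degrees 0…5.
Multiplying by (1 + z + z² + 2z³ - z⁴) gives running coefficients 2,4,3,5,2,-3 for degrees 0…5.
Finally multiplying by (1 + z³)², the product of all factors after the first has coefficients 2,4,3,9,10,3 for degrees 0…5.
[z⁵] = 1·3 + 1·10 + 1·9 + 1·3 = 25.

25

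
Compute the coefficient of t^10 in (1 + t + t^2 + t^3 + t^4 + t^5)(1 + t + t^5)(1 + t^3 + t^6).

4

(1 + t + t^2 + t^3 + t^4 + t^5) has coefficients 1,1,1,1,1,1 for degrees 0…5.
(1 + t + t^5) has coefficients 1,1,0,0,0,1,0,0,0,0,0 for degrees 0…10.
Finally multiplying by (1 + t^3 + t^6), the product of all factors after the first has coefficients 1,1,0,1,1,1,1,1,1,0,0 for degrees 0…10.
[t^10] = 1·0 + 1·0 + 1·1 + 1·1 + 1·1 + 1·1 = 4.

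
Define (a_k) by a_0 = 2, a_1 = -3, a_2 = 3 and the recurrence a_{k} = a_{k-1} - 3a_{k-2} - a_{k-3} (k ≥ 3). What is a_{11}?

-1226

The ordinary generating function has denominator 1 - y + 3y^2 + y^3.
Iterating the recurrence: a_0,…,a_{11} = 2, -3, 3, 10, 4, -29, -51, 32, 214, 169, -505, -1226.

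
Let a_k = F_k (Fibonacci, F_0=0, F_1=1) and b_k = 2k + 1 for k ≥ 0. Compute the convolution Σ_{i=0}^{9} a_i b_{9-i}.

354

The convolution is the x^9 coefficient of A(x)B(x).
Σ = 0·19 + 1·17 + 1·15 + 2·13 + 3·11 + 5·9 + 8·7 + 13·5 + 21·3 + 34·1 = 354.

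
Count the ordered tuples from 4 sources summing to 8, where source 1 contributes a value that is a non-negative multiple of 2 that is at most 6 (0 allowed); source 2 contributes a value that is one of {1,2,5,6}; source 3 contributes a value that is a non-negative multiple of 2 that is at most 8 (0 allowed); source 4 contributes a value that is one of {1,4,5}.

10

The generating function for the choices is (1 + y^2 + y^4 + y^6)·(y + y^2 + y^5 + y^6)·(1 + y^2 + y^4 + y^6 + y^8)·(y + y^4 + y^5); the count is [y^8].
(1 + y^2 + y^4 + y^6) has coefficients 1,0,1,0,1,0,1 for degrees 0…6.
(y + y^2 + y^5 + y^6) has coefficients 0,1,1,0,0,1,1,0,0 for degrees 0…8.
Multiplying by (1 + y^2 + y^4 + y^6 + y^8) gives running coefficients 0,1,1,1,1,2,2,2,2 for degrees 0…8.
Finally multiplying by (y + y^4 + y^5), the product of all factors after the first has coefficients 0,0,1,1,1,2,4,4,4 for degrees 0…8.
[y^8] = 1·4 + 1·4 + 1·1 + 1·1 = 10.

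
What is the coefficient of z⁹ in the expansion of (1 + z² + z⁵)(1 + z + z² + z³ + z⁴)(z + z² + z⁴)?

(1 + z² + z⁵) has coefficients 1,0,1,0,0,1 for degrees 0…5.
(1 + z + z² + z³ + z⁴) has coefficients 1,1,1,1,1,0,0,0,0,0 for degrees 0…9.
Finally multiplying by (z + z² + z⁴), the product of all factors after the first has coefficients 0,1,2,2,3,3,2,1,1,0 for degrees 0…9.
[z⁹] = 1·0 + 1·1 + 1·3 = 4.

4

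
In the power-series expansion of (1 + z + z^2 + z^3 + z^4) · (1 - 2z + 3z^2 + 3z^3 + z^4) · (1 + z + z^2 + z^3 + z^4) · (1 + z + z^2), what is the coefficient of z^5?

37

(1 + z + z^2 + z^3 + z^4) has coefficients 1,1,1,1,1 for degrees 0…4.
(1 - 2z + 3z^2 + 3z^3 + z^4) has coefficients 1,-2,3,3,1,0 for degrees 0…5.
Multiplying by (1 + z + z^2 + z^3 + z^4) gives running coefficients 1,-1,2,5,6,5 for degrees 0…5.
Finally multiplying by (1 + z + z^2), the product of all factors after the first has coefficients 1,0,2,6,13,16 for degrees 0…5.
[z^5] = 1·16 + 1·13 + 1·6 + 1·2 + 1·0 = 37.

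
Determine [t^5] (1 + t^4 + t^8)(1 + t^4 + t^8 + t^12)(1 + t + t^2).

(1 + t^4 + t^8) has coefficients 1,0,0,0,1,0 for degrees 0…5.
(1 + t^4 + t^8 + t^12) has coefficients 1,0,0,0,1,0 for degrees 0…5.
Finally multiplying by (1 + t + t^2), the product of all factors after the first has coefficients 1,1,1,0,1,1 for degrees 0…5.
[t^5] = 1·1 + 1·1 = 2.

2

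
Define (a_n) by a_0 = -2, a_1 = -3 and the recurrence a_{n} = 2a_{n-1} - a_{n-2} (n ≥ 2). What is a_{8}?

The ordinary generating function has denominator 1 - 2t + t^2.
Iterating the recurrence: a_0,…,a_{8} = -2, -3, -4, -5, -6, -7, -8, -9, -10.

-10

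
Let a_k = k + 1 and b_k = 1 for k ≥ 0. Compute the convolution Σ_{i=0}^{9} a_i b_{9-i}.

55

The convolution is the t^9 coefficient of A(t)B(t).
Σ = 1·1 + 2·1 + 3·1 + 4·1 + 5·1 + 6·1 + 7·1 + 8·1 + 9·1 + 10·1 = 55.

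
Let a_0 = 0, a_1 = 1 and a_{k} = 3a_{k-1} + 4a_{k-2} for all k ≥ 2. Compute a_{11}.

838861

The ordinary generating function has denominator 1 - 3t - 4t^2.
Iterating the recurrence: a_0,…,a_{11} = 0, 1, 3, 13, 51, 205, 819, 3277, 13107, 52429, 209715, 838861.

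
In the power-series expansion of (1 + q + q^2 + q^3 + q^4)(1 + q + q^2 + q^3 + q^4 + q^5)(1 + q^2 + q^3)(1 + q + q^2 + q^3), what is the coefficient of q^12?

(1 + q + q^2 + q^3 + q^4) has coefficients 1,1,1,1,1 for degrees 0…4.
(1 + q + q^2 + q^3 + q^4 + q^5) has coefficients 1,1,1,1,1,1,0,0,0,0,0,0,0 for degrees 0…12.
Multiplying by (1 + q^2 + q^3) gives running coefficients 1,1,2,3,3,3,2,2,1,0,0,0,0 for degrees 0…12.
Finally multiplying by (1 + q + q^2 + q^3), the product of all factors after the first has coefficients 1,2,4,7,9,11,11,10,8,5,3,1,0 for degrees 0…12.
[q^12] = 1·0 + 1·1 + 1·3 + 1·5 + 1·8 = 17.

17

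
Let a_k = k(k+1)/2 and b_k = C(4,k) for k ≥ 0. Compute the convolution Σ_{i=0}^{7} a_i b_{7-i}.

This is [x^7] in the product of the two ordinary generating functions.
Σ = 0·0 + 1·0 + 3·0 + 6·1 + 10·4 + 15·6 + 21·4 + 28·1 = 248.

248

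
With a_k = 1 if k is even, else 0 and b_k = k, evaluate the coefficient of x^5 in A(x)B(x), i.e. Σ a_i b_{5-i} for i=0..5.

This is [x^5] in the product of the two ordinary generating functions.
Σ = 1·5 + 0·4 + 1·3 + 0·2 + 1·1 + 0·0 = 9.

9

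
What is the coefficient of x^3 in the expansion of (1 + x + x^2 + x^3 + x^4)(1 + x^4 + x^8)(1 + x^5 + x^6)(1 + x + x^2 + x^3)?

(1 + x + x^2 + x^3 + x^4) has coefficients 1,1,1,1 for degrees 0…3.
(1 + x^4 + x^8) has coefficients 1,0,0,0 for degrees 0…3.
Multiplying by (1 + x^5 + x^6) gives running coefficients 1,0,0,0 for degrees 0…3.
Finally multiplying by (1 + x + x^2 + x^3), the product of all factors after the first has coefficients 1,1,1,1 for degrees 0…3.
[x^3] = 1·1 + 1·1 + 1·1 + 1·1 = 4.

4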